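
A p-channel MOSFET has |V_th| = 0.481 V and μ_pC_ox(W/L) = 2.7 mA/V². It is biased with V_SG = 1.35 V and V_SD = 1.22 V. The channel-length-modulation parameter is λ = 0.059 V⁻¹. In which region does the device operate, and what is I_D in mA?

Saturation; I_D = 1.09 mA

V_ov = V_SG − |V_th| = 1.35 − 0.481 = 0.869 V.
Since V_SD = 1.22 V ≥ V_ov = 0.869 V, the device is in saturation.
I_D = ½ k_p V_ov² (1 + λ V_SD) = 0.5 × 2.7 × 0.869² × (1 + 0.059 × 1.22) = 1.09 mA.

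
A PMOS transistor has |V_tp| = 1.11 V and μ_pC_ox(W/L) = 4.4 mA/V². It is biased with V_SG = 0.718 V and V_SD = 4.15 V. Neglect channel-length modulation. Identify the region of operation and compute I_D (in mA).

Cutoff; I_D = 0 mA

V_SG = 0.718 V < |V_tp| = 1.11 V, so the transistor is in cutoff.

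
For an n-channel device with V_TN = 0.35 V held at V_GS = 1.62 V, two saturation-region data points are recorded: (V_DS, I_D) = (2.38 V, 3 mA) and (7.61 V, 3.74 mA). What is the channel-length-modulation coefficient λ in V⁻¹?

λ = 0.0531 V⁻¹

With V_GS fixed, I_D ∝ (1 + λ V_DS) in saturation, so I_D2/I_D1 = (1 + λ V_DS2)/(1 + λ V_DS1).
3.74/3 = 1.247 = (1 + 7.61 λ)/(1 + 2.38 λ).
Solving: λ (I_D1 V_DS2 − I_D2 V_DS1) = I_D2 − I_D1, so λ = (3.74 − 3) / (3 × 7.61 − 3.74 × 2.38) = 0.74 / 13.9 = 0.0531 V⁻¹.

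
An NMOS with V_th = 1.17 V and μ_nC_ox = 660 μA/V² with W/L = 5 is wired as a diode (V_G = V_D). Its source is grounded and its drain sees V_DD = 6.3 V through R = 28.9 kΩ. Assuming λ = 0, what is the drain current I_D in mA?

I_D = 0.167 mA

With gate tied to drain, V_GS = V_DS ≥ V_GS − V_th, so the device is in saturation.
k_n = μ_nC_ox · (W/L) = 3.3 mA/V².
KCL at the drain: ½ k_n (V_GS − V_th)² = (V_DD − V_GS)/R.
Let x = V_GS − 1.17. Then 47.7 x² + x − 5.13 = 0, giving x = 0.318 V (positive root), so V_GS = 1.49 V.
I_D = (V_DD − V_GS)/R = (6.3 − 1.49) / 28.9 = 0.167 mA.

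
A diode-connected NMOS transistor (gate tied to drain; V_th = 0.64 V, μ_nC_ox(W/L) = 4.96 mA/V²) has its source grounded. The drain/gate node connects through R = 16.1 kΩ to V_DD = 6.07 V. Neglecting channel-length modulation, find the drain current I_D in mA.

I_D = 0.315 mA

With gate tied to drain, V_GS = V_DS ≥ V_GS − V_th, so the device is in saturation.
KCL at the drain: ½ k_n (V_GS − V_th)² = (V_DD − V_GS)/R.
Let x = V_GS − 0.64. Then 39.9 x² + x − 5.43 = 0, giving x = 0.356 V (positive root), so V_GS = 0.996 V.
I_D = (V_DD − V_GS)/R = (6.07 − 0.996) / 16.1 = 0.315 mA.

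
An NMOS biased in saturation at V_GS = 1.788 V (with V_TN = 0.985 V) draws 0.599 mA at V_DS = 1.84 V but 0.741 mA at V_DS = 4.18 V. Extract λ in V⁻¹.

With V_GS fixed, I_D ∝ (1 + λ V_DS) in saturation, so I_D2/I_D1 = (1 + λ V_DS2)/(1 + λ V_DS1).
0.741/0.599 = 1.237 = (1 + 4.18 λ)/(1 + 1.84 λ).
Solving: λ (I_D1 V_DS2 − I_D2 V_DS1) = I_D2 − I_D1, so λ = (0.741 − 0.599) / (0.599 × 4.18 − 0.741 × 1.84) = 0.142 / 1.14 = 0.125 V⁻¹.

λ = 0.125 V⁻¹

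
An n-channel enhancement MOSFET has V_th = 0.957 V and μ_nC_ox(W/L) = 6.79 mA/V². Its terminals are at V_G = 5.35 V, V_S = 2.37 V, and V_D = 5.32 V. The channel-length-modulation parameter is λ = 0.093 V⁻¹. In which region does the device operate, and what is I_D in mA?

Saturation; I_D = 17.7 mA

V_GS = V_G − V_S = 5.35 − 2.37 = 2.98 V; V_DS = V_D − V_S = 5.32 − 2.37 = 2.95 V.
V_ov = V_GS − V_th = 2.98 − 0.957 = 2.02 V.
Since V_DS = 2.95 V ≥ V_ov = 2.02 V, the device is in saturation.
I_D = ½ k_n V_ov² (1 + λ V_DS) = 0.5 × 6.79 × 2.02² × (1 + 0.093 × 2.95) = 17.7 mA.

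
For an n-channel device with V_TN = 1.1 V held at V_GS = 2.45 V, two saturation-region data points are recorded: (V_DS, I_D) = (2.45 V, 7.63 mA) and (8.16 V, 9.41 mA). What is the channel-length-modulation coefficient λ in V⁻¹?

With V_GS fixed, I_D ∝ (1 + λ V_DS) in saturation, so I_D2/I_D1 = (1 + λ V_DS2)/(1 + λ V_DS1).
9.41/7.63 = 1.233 = (1 + 8.16 λ)/(1 + 2.45 λ).
Solving: λ (I_D1 V_DS2 − I_D2 V_DS1) = I_D2 − I_D1, so λ = (9.41 − 7.63) / (7.63 × 8.16 − 9.41 × 2.45) = 1.78 / 39.2 = 0.0454 V⁻¹.

λ = 0.0454 V⁻¹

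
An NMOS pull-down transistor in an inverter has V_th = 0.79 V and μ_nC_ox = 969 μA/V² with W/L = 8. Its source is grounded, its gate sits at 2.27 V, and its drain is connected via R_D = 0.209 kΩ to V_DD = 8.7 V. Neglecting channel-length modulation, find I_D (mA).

I_D = 8.49 mA

V_GS = V_G = 2.27 V, so V_ov = 2.27 − 0.79 = 1.48 V.
k_n = μ_nC_ox · (W/L) = 7.752 mA/V².
Assume saturation: I_D = ½ k_n V_ov² = 0.5 × 7.752 × 1.48² = 8.49 mA, giving V_DS = V_DD − I_D R_D = 8.7 − 8.49 × 0.209 = 6.93 V.
V_DS = 6.93 V ≥ V_ov = 1.48 V, confirming saturation.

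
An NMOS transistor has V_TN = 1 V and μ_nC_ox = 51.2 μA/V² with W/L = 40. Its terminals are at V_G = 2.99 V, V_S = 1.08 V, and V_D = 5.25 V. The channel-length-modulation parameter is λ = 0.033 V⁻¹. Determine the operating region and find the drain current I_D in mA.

V_GS = V_G − V_S = 2.99 − 1.08 = 1.91 V; V_DS = V_D − V_S = 5.25 − 1.08 = 4.17 V.
k_n = μ_nC_ox · (W/L) = 2.048 mA/V².
V_ov = V_GS − V_TN = 1.91 − 1 = 0.91 V.
Since V_DS = 4.17 V ≥ V_ov = 0.91 V, the device is in saturation.
I_D = ½ k_n V_ov² (1 + λ V_DS) = 0.5 × 2.048 × 0.91² × (1 + 0.033 × 4.17) = 0.965 mA.

Saturation; I_D = 0.965 mA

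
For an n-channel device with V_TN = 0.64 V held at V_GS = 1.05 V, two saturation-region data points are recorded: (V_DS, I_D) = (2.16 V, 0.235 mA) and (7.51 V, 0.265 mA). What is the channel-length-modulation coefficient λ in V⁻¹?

λ = 0.0252 V⁻¹

With V_GS fixed, I_D ∝ (1 + λ V_DS) in saturation, so I_D2/I_D1 = (1 + λ V_DS2)/(1 + λ V_DS1).
0.265/0.235 = 1.128 = (1 + 7.51 λ)/(1 + 2.16 λ).
Solving: λ (I_D1 V_DS2 − I_D2 V_DS1) = I_D2 − I_D1, so λ = (0.265 − 0.235) / (0.235 × 7.51 − 0.265 × 2.16) = 0.03 / 1.19 = 0.0252 V⁻¹.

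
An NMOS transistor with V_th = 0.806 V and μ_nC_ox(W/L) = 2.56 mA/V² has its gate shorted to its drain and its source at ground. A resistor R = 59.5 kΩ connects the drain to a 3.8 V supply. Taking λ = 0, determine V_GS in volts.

V_GS = 0.998 V

With gate tied to drain, V_GS = V_DS ≥ V_GS − V_th, so the device is in saturation.
KCL at the drain: ½ k_n (V_GS − V_th)² = (V_DD − V_GS)/R.
Let x = V_GS − 0.806. Then 76.2 x² + x − 2.994 = 0, giving x = 0.192 V (positive root), so V_GS = 0.998 V.
I_D = (V_DD − V_GS)/R = (3.8 − 0.998) / 59.5 = 0.0471 mA.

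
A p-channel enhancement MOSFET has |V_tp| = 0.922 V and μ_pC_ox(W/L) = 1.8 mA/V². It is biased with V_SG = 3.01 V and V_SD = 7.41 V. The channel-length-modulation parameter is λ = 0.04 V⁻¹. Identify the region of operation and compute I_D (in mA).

Saturation; I_D = 5.09 mA

V_ov = V_SG − |V_tp| = 3.01 − 0.922 = 2.09 V.
Since V_SD = 7.41 V ≥ V_ov = 2.09 V, the device is in saturation.
I_D = ½ k_p V_ov² (1 + λ V_SD) = 0.5 × 1.8 × 2.09² × (1 + 0.04 × 7.41) = 5.09 mA.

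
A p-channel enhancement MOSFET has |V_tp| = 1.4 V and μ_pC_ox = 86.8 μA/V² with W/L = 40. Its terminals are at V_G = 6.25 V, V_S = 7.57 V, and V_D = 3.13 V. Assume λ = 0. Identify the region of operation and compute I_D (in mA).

V_SG = V_S − V_G = 7.57 − 6.25 = 1.32 V; V_SD = V_S − V_D = 7.57 − 3.13 = 4.44 V.
V_SG = 1.32 V < |V_tp| = 1.4 V, so the transistor is in cutoff.

Cutoff; I_D = 0 mA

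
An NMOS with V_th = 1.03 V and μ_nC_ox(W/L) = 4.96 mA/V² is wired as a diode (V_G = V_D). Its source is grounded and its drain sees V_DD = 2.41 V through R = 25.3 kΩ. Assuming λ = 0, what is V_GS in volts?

V_GS = 1.17 V

With gate tied to drain, V_GS = V_DS ≥ V_GS − V_th, so the device is in saturation.
KCL at the drain: ½ k_n (V_GS − V_th)² = (V_DD − V_GS)/R.
Let x = V_GS − 1.03. Then 62.7 x² + x − 1.38 = 0, giving x = 0.141 V (positive root), so V_GS = 1.17 V.
I_D = (V_DD − V_GS)/R = (2.41 − 1.17) / 25.3 = 0.049 mA.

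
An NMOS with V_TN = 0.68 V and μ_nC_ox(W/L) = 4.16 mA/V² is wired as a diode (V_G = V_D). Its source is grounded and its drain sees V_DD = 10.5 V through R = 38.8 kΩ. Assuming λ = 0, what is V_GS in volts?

With gate tied to drain, V_GS = V_DS ≥ V_GS − V_TN, so the device is in saturation.
KCL at the drain: ½ k_n (V_GS − V_TN)² = (V_DD − V_GS)/R.
Let x = V_GS − 0.68. Then 80.7 x² + x − 9.82 = 0, giving x = 0.343 V (positive root), so V_GS = 1.02 V.
I_D = (V_DD − V_GS)/R = (10.5 − 1.02) / 38.8 = 0.244 mA.

V_GS = 1.02 V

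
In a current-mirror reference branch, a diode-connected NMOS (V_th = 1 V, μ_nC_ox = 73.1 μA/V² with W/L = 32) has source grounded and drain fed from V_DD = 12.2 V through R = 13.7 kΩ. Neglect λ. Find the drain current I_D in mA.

With gate tied to drain, V_GS = V_DS ≥ V_GS − V_th, so the device is in saturation.
k_n = μ_nC_ox · (W/L) = 2.339 mA/V².
KCL at the drain: ½ k_n (V_GS − V_th)² = (V_DD − V_GS)/R.
Let x = V_GS − 1. Then 16 x² + x − 11.2 = 0, giving x = 0.805 V (positive root), so V_GS = 1.81 V.
I_D = (V_DD − V_GS)/R = (12.2 − 1.81) / 13.7 = 0.759 mA.

I_D = 0.759 mA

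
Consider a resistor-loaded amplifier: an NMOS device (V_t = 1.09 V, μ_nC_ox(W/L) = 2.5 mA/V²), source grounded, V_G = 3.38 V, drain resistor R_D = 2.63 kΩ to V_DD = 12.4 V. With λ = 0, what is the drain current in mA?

V_GS = V_G = 3.38 V, so V_ov = 3.38 − 1.09 = 2.29 V.
Assume saturation: I_D = ½ k_n V_ov² = 0.5 × 2.5 × 2.29² = 6.56 mA, giving V_DS = V_DD − I_D R_D = 12.4 − 6.56 × 2.63 = -4.84 V.
But -4.84 V < V_ov = 2.29 V, so the device is actually in triode.
In triode I_D = k_n[V_ov V_DS − ½ V_DS²] and I_D = (V_DD − V_DS)/R_D. Equating: 3.29 V_DS² − 16.06 V_DS + 12.4 = 0, giving V_DS = 0.962 V (the root below V_ov).
I_D = (12.4 − 0.962) / 2.63 = 4.35 mA.

I_D = 4.35 mA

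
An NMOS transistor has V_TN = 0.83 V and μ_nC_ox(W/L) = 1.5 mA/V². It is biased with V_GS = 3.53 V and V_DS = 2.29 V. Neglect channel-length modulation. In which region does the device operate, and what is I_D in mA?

Triode; I_D = 5.34 mA

V_ov = V_GS − V_TN = 3.53 − 0.83 = 2.7 V.
Since V_DS = 2.29 V < V_ov = 2.7 V, the device is in the triode region.
I_D = k_n [V_ov · V_DS − ½ V_DS²] = 1.5 × [2.7 × 2.29 − 0.5 × 2.29²] = 5.34 mA.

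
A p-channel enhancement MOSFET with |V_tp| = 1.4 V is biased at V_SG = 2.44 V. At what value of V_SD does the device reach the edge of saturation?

V_SD,sat = 1.04 V

The boundary between triode and saturation is V_SD = V_SG − |V_tp| = V_ov.
V_ov = 2.44 − 1.4 = 1.04 V.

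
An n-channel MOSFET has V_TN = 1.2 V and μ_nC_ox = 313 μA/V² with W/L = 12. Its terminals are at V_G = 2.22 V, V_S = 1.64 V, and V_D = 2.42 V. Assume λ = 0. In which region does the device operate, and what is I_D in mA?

Cutoff; I_D = 0 mA

V_GS = V_G − V_S = 2.22 − 1.64 = 0.58 V; V_DS = V_D − V_S = 2.42 − 1.64 = 0.78 V.
V_GS = 0.58 V < V_TN = 1.2 V, so the transistor is in cutoff.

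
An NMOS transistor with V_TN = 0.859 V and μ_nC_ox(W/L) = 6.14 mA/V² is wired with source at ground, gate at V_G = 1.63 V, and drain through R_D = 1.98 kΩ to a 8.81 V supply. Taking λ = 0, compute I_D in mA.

I_D = 1.82 mA

V_GS = V_G = 1.63 V, so V_ov = 1.63 − 0.859 = 0.771 V.
Assume saturation: I_D = ½ k_n V_ov² = 0.5 × 6.14 × 0.771² = 1.82 mA, giving V_DS = V_DD − I_D R_D = 8.81 − 1.82 × 1.98 = 5.2 V.
V_DS = 5.2 V ≥ V_ov = 0.771 V, confirming saturation.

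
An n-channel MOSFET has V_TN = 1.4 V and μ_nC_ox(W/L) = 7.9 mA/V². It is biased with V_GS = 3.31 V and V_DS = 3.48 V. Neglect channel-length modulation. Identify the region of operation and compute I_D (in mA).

Saturation; I_D = 14.4 mA

V_ov = V_GS − V_TN = 3.31 − 1.4 = 1.91 V.
Since V_DS = 3.48 V ≥ V_ov = 1.91 V, the device is in saturation.
I_D = ½ k_n V_ov² = 0.5 × 7.9 × 1.91² = 14.4 mA.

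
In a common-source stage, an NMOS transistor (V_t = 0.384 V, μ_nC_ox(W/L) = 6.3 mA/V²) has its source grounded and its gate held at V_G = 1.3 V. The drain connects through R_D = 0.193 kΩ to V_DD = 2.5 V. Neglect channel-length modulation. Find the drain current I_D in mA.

I_D = 2.64 mA

V_GS = V_G = 1.3 V, so V_ov = 1.3 − 0.384 = 0.916 V.
Assume saturation: I_D = ½ k_n V_ov² = 0.5 × 6.3 × 0.916² = 2.64 mA, giving V_DS = V_DD − I_D R_D = 2.5 − 2.64 × 0.193 = 1.99 V.
V_DS = 1.99 V ≥ V_ov = 0.916 V, confirming saturation.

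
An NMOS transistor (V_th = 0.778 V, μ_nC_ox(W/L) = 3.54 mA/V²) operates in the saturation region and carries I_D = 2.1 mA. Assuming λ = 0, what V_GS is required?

V_GS = 1.87 V

In saturation I_D = ½ k_n (V_GS − V_th)², so V_GS − V_th = √(2 I_D / k_n) = √(2 × 2.1 / 3.54) = 1.09 V.
V_GS = 0.778 + 1.09 = 1.87 V.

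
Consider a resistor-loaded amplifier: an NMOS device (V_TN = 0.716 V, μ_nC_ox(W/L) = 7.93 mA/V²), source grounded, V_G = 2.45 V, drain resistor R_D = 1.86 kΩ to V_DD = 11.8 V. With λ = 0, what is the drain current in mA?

I_D = 6.07 mA

V_GS = V_G = 2.45 V, so V_ov = 2.45 − 0.716 = 1.73 V.
Assume saturation: I_D = ½ k_n V_ov² = 0.5 × 7.93 × 1.73² = 11.9 mA, giving V_DS = V_DD − I_D R_D = 11.8 − 11.9 × 1.86 = -10.4 V.
But -10.4 V < V_ov = 1.73 V, so the device is actually in triode.
In triode I_D = k_n[V_ov V_DS − ½ V_DS²] and I_D = (V_DD − V_DS)/R_D. Equating: 7.37 V_DS² − 26.58 V_DS + 11.8 = 0, giving V_DS = 0.519 V (the root below V_ov).
I_D = (11.8 − 0.519) / 1.86 = 6.07 mA.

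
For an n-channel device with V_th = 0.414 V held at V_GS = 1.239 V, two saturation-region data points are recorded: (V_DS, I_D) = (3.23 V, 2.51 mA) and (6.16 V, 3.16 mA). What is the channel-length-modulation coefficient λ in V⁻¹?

λ = 0.124 V⁻¹

With V_GS fixed, I_D ∝ (1 + λ V_DS) in saturation, so I_D2/I_D1 = (1 + λ V_DS2)/(1 + λ V_DS1).
3.16/2.51 = 1.259 = (1 + 6.16 λ)/(1 + 3.23 λ).
Solving: λ (I_D1 V_DS2 − I_D2 V_DS1) = I_D2 − I_D1, so λ = (3.16 − 2.51) / (2.51 × 6.16 − 3.16 × 3.23) = 0.65 / 5.25 = 0.124 V⁻¹.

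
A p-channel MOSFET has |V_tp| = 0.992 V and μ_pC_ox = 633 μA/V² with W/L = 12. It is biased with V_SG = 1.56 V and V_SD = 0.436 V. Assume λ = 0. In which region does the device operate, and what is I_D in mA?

k_p = μ_pC_ox · (W/L) = 7.596 mA/V².
V_ov = V_SG − |V_tp| = 1.56 − 0.992 = 0.568 V.
Since V_SD = 0.436 V < V_ov = 0.568 V, the device is in the triode region.
I_D = k_p [V_ov · V_SD − ½ V_SD²] = 7.596 × [0.568 × 0.436 − 0.5 × 0.436²] = 1.16 mA.

Triode; I_D = 1.16 mA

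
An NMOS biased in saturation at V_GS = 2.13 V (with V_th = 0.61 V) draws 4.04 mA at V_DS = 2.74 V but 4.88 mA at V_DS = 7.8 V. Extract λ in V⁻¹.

λ = 0.0463 V⁻¹

With V_GS fixed, I_D ∝ (1 + λ V_DS) in saturation, so I_D2/I_D1 = (1 + λ V_DS2)/(1 + λ V_DS1).
4.88/4.04 = 1.208 = (1 + 7.8 λ)/(1 + 2.74 λ).
Solving: λ (I_D1 V_DS2 − I_D2 V_DS1) = I_D2 − I_D1, so λ = (4.88 − 4.04) / (4.04 × 7.8 − 4.88 × 2.74) = 0.84 / 18.1 = 0.0463 V⁻¹.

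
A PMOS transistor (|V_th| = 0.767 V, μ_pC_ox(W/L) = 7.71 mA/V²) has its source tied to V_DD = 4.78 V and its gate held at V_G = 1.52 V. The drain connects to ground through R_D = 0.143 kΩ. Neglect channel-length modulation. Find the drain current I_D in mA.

I_D = 21.5 mA

V_SG = V_DD − V_G = 4.78 − 1.52 = 3.26 V, so V_ov = 3.26 − 0.767 = 2.49 V.
Assume saturation: I_D = ½ k_p V_ov² = 0.5 × 7.71 × 2.49² = 24 mA, giving V_SD = V_DD − I_D R_D = 4.78 − 24 × 0.143 = 1.35 V.
But 1.35 V < V_ov = 2.49 V, so the device is actually in triode.
In triode I_D = k_p[V_ov V_SD − ½ V_SD²] and I_D = (V_DD − V_SD)/R_D. Equating: 0.551 V_SD² − 3.749 V_SD + 4.78 = 0, giving V_SD = 1.7 V (the root below V_ov).
I_D = (4.78 − 1.7) / 0.143 = 21.5 mA.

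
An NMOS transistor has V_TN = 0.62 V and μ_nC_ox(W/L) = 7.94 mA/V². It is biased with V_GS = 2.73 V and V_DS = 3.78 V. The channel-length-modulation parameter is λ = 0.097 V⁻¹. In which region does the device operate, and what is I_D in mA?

V_ov = V_GS − V_TN = 2.73 − 0.62 = 2.11 V.
Since V_DS = 3.78 V ≥ V_ov = 2.11 V, the device is in saturation.
I_D = ½ k_n V_ov² (1 + λ V_DS) = 0.5 × 7.94 × 2.11² × (1 + 0.097 × 3.78) = 24.2 mA.

Saturation; I_D = 24.2 mA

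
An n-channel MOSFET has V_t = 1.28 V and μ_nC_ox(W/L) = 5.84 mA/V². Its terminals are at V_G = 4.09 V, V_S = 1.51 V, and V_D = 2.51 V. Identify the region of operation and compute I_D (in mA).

V_GS = V_G − V_S = 4.09 − 1.51 = 2.58 V; V_DS = V_D − V_S = 2.51 − 1.51 = 1 V.
V_ov = V_GS − V_t = 2.58 − 1.28 = 1.3 V.
Since V_DS = 1 V < V_ov = 1.3 V, the device is in the triode region.
I_D = k_n [V_ov · V_DS − ½ V_DS²] = 5.84 × [1.3 × 1 − 0.5 × 1²] = 4.67 mA.

Triode; I_D = 4.67 mA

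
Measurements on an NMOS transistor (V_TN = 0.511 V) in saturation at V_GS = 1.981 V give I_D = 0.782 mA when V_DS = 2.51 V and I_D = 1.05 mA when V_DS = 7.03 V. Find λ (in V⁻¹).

With V_GS fixed, I_D ∝ (1 + λ V_DS) in saturation, so I_D2/I_D1 = (1 + λ V_DS2)/(1 + λ V_DS1).
1.05/0.782 = 1.343 = (1 + 7.03 λ)/(1 + 2.51 λ).
Solving: λ (I_D1 V_DS2 − I_D2 V_DS1) = I_D2 − I_D1, so λ = (1.05 − 0.782) / (0.782 × 7.03 − 1.05 × 2.51) = 0.268 / 2.86 = 0.0936 V⁻¹.

λ = 0.0936 V⁻¹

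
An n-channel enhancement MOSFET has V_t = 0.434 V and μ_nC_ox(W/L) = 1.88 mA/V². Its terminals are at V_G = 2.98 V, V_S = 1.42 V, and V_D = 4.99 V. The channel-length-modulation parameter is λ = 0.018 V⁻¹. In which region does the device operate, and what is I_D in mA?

Saturation; I_D = 1.27 mA

V_GS = V_G − V_S = 2.98 − 1.42 = 1.56 V; V_DS = V_D − V_S = 4.99 − 1.42 = 3.57 V.
V_ov = V_GS − V_t = 1.56 − 0.434 = 1.13 V.
Since V_DS = 3.57 V ≥ V_ov = 1.13 V, the device is in saturation.
I_D = ½ k_n V_ov² (1 + λ V_DS) = 0.5 × 1.88 × 1.13² × (1 + 0.018 × 3.57) = 1.27 mA.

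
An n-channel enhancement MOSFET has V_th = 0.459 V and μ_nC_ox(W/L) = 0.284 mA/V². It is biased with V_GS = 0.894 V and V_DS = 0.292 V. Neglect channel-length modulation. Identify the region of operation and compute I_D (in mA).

Triode; I_D = 0.0240 mA

V_ov = V_GS − V_th = 0.894 − 0.459 = 0.435 V.
Since V_DS = 0.292 V < V_ov = 0.435 V, the device is in the triode region.
I_D = k_n [V_ov · V_DS − ½ V_DS²] = 0.284 × [0.435 × 0.292 − 0.5 × 0.292²] = 0.024 mA.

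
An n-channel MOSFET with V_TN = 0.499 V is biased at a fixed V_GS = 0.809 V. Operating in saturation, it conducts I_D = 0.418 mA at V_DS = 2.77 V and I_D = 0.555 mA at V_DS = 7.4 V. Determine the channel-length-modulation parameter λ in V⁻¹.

λ = 0.0881 V⁻¹

With V_GS fixed, I_D ∝ (1 + λ V_DS) in saturation, so I_D2/I_D1 = (1 + λ V_DS2)/(1 + λ V_DS1).
0.555/0.418 = 1.328 = (1 + 7.4 λ)/(1 + 2.77 λ).
Solving: λ (I_D1 V_DS2 − I_D2 V_DS1) = I_D2 − I_D1, so λ = (0.555 − 0.418) / (0.418 × 7.4 − 0.555 × 2.77) = 0.137 / 1.56 = 0.0881 V⁻¹.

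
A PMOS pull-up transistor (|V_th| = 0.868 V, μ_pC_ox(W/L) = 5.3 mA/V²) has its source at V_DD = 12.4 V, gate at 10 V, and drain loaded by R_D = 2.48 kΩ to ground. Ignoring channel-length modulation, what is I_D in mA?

I_D = 4.69 mA

V_SG = V_DD − V_G = 12.4 − 10 = 2.4 V, so V_ov = 2.4 − 0.868 = 1.53 V.
Assume saturation: I_D = ½ k_p V_ov² = 0.5 × 5.3 × 1.53² = 6.22 mA, giving V_SD = V_DD − I_D R_D = 12.4 − 6.22 × 2.48 = -3.02 V.
But -3.02 V < V_ov = 1.53 V, so the device is actually in triode.
In triode I_D = k_p[V_ov V_SD − ½ V_SD²] and I_D = (V_DD − V_SD)/R_D. Equating: 6.57 V_SD² − 21.14 V_SD + 12.4 = 0, giving V_SD = 0.772 V (the root below V_ov).
I_D = (12.4 − 0.772) / 2.48 = 4.69 mA.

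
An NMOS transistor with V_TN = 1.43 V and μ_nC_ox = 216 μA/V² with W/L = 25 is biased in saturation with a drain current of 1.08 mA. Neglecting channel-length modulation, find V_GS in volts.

V_GS = 2.06 V

k_n = μ_nC_ox · (W/L) = 5.4 mA/V².
In saturation I_D = ½ k_n (V_GS − V_TN)², so V_GS − V_TN = √(2 I_D / k_n) = √(2 × 1.08 / 5.4) = 0.632 V.
V_GS = 1.43 + 0.632 = 2.06 V.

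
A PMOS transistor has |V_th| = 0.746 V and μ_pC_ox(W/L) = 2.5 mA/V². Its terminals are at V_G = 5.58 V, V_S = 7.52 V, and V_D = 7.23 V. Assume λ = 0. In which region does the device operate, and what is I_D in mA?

Triode; I_D = 0.761 mA

V_SG = V_S − V_G = 7.52 − 5.58 = 1.94 V; V_SD = V_S − V_D = 7.52 − 7.23 = 0.29 V.
V_ov = V_SG − |V_th| = 1.94 − 0.746 = 1.19 V.
Since V_SD = 0.29 V < V_ov = 1.19 V, the device is in the triode region.
I_D = k_p [V_ov · V_SD − ½ V_SD²] = 2.5 × [1.19 × 0.29 − 0.5 × 0.29²] = 0.761 mA.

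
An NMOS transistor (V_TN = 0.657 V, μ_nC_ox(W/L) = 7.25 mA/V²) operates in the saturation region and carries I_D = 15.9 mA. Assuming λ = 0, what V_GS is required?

V_GS = 2.75 V

In saturation I_D = ½ k_n (V_GS − V_TN)², so V_GS − V_TN = √(2 I_D / k_n) = √(2 × 15.9 / 7.25) = 2.09 V.
V_GS = 0.657 + 2.09 = 2.75 V.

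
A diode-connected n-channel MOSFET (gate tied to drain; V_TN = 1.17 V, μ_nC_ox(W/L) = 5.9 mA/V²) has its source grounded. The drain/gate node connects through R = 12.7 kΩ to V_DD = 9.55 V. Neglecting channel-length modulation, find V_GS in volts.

V_GS = 1.63 V

With gate tied to drain, V_GS = V_DS ≥ V_GS − V_TN, so the device is in saturation.
KCL at the drain: ½ k_n (V_GS − V_TN)² = (V_DD − V_GS)/R.
Let x = V_GS − 1.17. Then 37.5 x² + x − 8.38 = 0, giving x = 0.46 V (positive root), so V_GS = 1.63 V.
I_D = (V_DD − V_GS)/R = (9.55 − 1.63) / 12.7 = 0.624 mA.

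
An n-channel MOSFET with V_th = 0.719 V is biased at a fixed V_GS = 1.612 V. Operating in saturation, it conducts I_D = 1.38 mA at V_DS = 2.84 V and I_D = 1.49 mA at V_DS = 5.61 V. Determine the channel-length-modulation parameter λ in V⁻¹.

λ = 0.0313 V⁻¹

With V_GS fixed, I_D ∝ (1 + λ V_DS) in saturation, so I_D2/I_D1 = (1 + λ V_DS2)/(1 + λ V_DS1).
1.49/1.38 = 1.08 = (1 + 5.61 λ)/(1 + 2.84 λ).
Solving: λ (I_D1 V_DS2 − I_D2 V_DS1) = I_D2 − I_D1, so λ = (1.49 − 1.38) / (1.38 × 5.61 − 1.49 × 2.84) = 0.11 / 3.51 = 0.0313 V⁻¹.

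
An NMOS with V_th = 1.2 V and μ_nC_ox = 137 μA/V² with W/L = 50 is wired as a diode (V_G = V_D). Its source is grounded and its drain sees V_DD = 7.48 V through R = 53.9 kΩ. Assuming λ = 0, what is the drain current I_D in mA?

I_D = 0.113 mA

With gate tied to drain, V_GS = V_DS ≥ V_GS − V_th, so the device is in saturation.
k_n = μ_nC_ox · (W/L) = 6.85 mA/V².
KCL at the drain: ½ k_n (V_GS − V_th)² = (V_DD − V_GS)/R.
Let x = V_GS − 1.2. Then 185 x² + x − 6.28 = 0, giving x = 0.182 V (positive root), so V_GS = 1.38 V.
I_D = (V_DD − V_GS)/R = (7.48 − 1.38) / 53.9 = 0.113 mA.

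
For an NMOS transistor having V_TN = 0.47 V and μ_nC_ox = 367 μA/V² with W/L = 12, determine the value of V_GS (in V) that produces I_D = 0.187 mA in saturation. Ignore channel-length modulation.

k_n = μ_nC_ox · (W/L) = 4.404 mA/V².
In saturation I_D = ½ k_n (V_GS − V_TN)², so V_GS − V_TN = √(2 I_D / k_n) = √(2 × 0.187 / 4.404) = 0.291 V.
V_GS = 0.47 + 0.291 = 0.761 V.

V_GS = 0.761 V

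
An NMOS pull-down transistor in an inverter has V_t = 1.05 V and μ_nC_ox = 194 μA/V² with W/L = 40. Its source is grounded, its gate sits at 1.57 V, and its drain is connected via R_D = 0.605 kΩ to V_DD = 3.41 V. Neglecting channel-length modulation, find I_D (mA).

V_GS = V_G = 1.57 V, so V_ov = 1.57 − 1.05 = 0.52 V.
k_n = μ_nC_ox · (W/L) = 7.76 mA/V².
Assume saturation: I_D = ½ k_n V_ov² = 0.5 × 7.76 × 0.52² = 1.05 mA, giving V_DS = V_DD − I_D R_D = 3.41 − 1.05 × 0.605 = 2.78 V.
V_DS = 2.78 V ≥ V_ov = 0.52 V, confirming saturation.

I_D = 1.05 mA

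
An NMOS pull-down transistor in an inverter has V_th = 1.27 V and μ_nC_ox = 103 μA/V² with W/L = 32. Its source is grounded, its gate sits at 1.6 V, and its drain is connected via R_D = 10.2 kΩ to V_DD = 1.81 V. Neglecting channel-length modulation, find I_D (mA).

V_GS = V_G = 1.6 V, so V_ov = 1.6 − 1.27 = 0.33 V.
k_n = μ_nC_ox · (W/L) = 3.296 mA/V².
Assume saturation: I_D = ½ k_n V_ov² = 0.5 × 3.296 × 0.33² = 0.179 mA, giving V_DS = V_DD − I_D R_D = 1.81 − 0.179 × 10.2 = -0.0206 V.
But -0.0206 V < V_ov = 0.33 V, so the device is actually in triode.
In triode I_D = k_n[V_ov V_DS − ½ V_DS²] and I_D = (V_DD − V_DS)/R_D. Equating: 16.8 V_DS² − 12.09 V_DS + 1.81 = 0, giving V_DS = 0.212 V (the root below V_ov).
I_D = (1.81 − 0.212) / 10.2 = 0.157 mA.

I_D = 0.157 mA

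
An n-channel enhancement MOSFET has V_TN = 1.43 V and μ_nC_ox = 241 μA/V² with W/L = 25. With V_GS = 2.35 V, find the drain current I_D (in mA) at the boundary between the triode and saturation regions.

I_D = 2.55 mA

At the boundary V_DS = V_ov = V_GS − V_TN = 2.35 − 1.43 = 0.92 V.
k_n = μ_nC_ox · (W/L) = 6.025 mA/V².
I_D = ½ k_n V_ov² = 0.5 × 6.025 × 0.92² = 2.55 mA.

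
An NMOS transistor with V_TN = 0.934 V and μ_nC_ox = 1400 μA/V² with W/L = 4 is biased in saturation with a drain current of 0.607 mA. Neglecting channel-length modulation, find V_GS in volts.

V_GS = 1.40 V

k_n = μ_nC_ox · (W/L) = 5.6 mA/V².
In saturation I_D = ½ k_n (V_GS − V_TN)², so V_GS − V_TN = √(2 I_D / k_n) = √(2 × 0.607 / 5.6) = 0.466 V.
V_GS = 0.934 + 0.466 = 1.4 V.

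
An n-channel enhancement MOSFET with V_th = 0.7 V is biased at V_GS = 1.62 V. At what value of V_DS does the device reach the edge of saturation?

The boundary between triode and saturation is V_DS = V_GS − V_th = V_ov.
V_ov = 1.62 − 0.7 = 0.92 V.

V_DS,sat = 0.920 V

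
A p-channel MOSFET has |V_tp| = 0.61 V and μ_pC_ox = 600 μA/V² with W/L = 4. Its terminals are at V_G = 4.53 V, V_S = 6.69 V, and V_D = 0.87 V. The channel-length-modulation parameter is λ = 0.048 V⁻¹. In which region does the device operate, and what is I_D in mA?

V_SG = V_S − V_G = 6.69 − 4.53 = 2.16 V; V_SD = V_S − V_D = 6.69 − 0.87 = 5.82 V.
k_p = μ_pC_ox · (W/L) = 2.4 mA/V².
V_ov = V_SG − |V_tp| = 2.16 − 0.61 = 1.55 V.
Since V_SD = 5.82 V ≥ V_ov = 1.55 V, the device is in saturation.
I_D = ½ k_p V_ov² (1 + λ V_SD) = 0.5 × 2.4 × 1.55² × (1 + 0.048 × 5.82) = 3.69 mA.

Saturation; I_D = 3.69 mA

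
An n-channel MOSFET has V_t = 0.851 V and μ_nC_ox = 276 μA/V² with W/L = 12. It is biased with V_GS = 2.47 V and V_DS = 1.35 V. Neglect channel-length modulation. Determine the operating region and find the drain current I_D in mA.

Triode; I_D = 4.22 mA

k_n = μ_nC_ox · (W/L) = 3.312 mA/V².
V_ov = V_GS − V_t = 2.47 − 0.851 = 1.62 V.
Since V_DS = 1.35 V < V_ov = 1.62 V, the device is in the triode region.
I_D = k_n [V_ov · V_DS − ½ V_DS²] = 3.312 × [1.62 × 1.35 − 0.5 × 1.35²] = 4.22 mA.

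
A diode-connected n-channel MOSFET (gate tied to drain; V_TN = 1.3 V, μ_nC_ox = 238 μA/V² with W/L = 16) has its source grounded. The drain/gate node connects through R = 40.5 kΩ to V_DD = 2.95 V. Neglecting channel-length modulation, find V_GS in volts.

With gate tied to drain, V_GS = V_DS ≥ V_GS − V_TN, so the device is in saturation.
k_n = μ_nC_ox · (W/L) = 3.808 mA/V².
KCL at the drain: ½ k_n (V_GS − V_TN)² = (V_DD − V_GS)/R.
Let x = V_GS − 1.3. Then 77.1 x² + x − 1.65 = 0, giving x = 0.14 V (positive root), so V_GS = 1.44 V.
I_D = (V_DD − V_GS)/R = (2.95 − 1.44) / 40.5 = 0.0373 mA.

V_GS = 1.44 V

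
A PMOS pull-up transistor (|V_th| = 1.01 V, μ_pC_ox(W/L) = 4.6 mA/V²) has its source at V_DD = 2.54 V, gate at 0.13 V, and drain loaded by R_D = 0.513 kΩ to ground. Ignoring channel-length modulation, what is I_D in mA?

V_SG = V_DD − V_G = 2.54 − 0.13 = 2.41 V, so V_ov = 2.41 − 1.01 = 1.4 V.
Assume saturation: I_D = ½ k_p V_ov² = 0.5 × 4.6 × 1.4² = 4.51 mA, giving V_SD = V_DD − I_D R_D = 2.54 − 4.51 × 0.513 = 0.227 V.
But 0.227 V < V_ov = 1.4 V, so the device is actually in triode.
In triode I_D = k_p[V_ov V_SD − ½ V_SD²] and I_D = (V_DD − V_SD)/R_D. Equating: 1.18 V_SD² − 4.304 V_SD + 2.54 = 0, giving V_SD = 0.741 V (the root below V_ov).
I_D = (2.54 − 0.741) / 0.513 = 3.51 mA.

I_D = 3.51 mA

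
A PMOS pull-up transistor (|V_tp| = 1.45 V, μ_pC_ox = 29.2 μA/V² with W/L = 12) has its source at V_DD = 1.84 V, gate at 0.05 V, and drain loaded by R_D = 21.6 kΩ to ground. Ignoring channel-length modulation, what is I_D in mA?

I_D = 0.0203 mA

V_SG = V_DD − V_G = 1.84 − 0.05 = 1.79 V, so V_ov = 1.79 − 1.45 = 0.34 V.
k_p = μ_pC_ox · (W/L) = 0.3504 mA/V².
Assume saturation: I_D = ½ k_p V_ov² = 0.5 × 0.3504 × 0.34² = 0.0203 mA, giving V_SD = V_DD − I_D R_D = 1.84 − 0.0203 × 21.6 = 1.4 V.
V_SD = 1.4 V ≥ V_ov = 0.34 V, confirming saturation.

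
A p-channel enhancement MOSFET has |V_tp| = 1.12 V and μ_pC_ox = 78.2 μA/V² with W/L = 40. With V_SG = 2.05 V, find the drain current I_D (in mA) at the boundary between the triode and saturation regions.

I_D = 1.35 mA

At the boundary V_SD = V_ov = V_SG − |V_tp| = 2.05 − 1.12 = 0.93 V.
k_p = μ_pC_ox · (W/L) = 3.128 mA/V².
I_D = ½ k_p V_ov² = 0.5 × 3.128 × 0.93² = 1.35 mA.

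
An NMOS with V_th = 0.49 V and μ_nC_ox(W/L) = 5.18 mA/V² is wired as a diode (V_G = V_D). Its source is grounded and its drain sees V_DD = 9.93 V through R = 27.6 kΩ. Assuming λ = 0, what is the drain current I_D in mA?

I_D = 0.329 mA

With gate tied to drain, V_GS = V_DS ≥ V_GS − V_th, so the device is in saturation.
KCL at the drain: ½ k_n (V_GS − V_th)² = (V_DD − V_GS)/R.
Let x = V_GS − 0.49. Then 71.5 x² + x − 9.44 = 0, giving x = 0.356 V (positive root), so V_GS = 0.846 V.
I_D = (V_DD − V_GS)/R = (9.93 − 0.846) / 27.6 = 0.329 mA.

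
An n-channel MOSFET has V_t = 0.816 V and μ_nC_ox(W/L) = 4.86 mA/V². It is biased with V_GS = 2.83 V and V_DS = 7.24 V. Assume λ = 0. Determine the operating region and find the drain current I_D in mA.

Saturation; I_D = 9.86 mA

V_ov = V_GS − V_t = 2.83 − 0.816 = 2.01 V.
Since V_DS = 7.24 V ≥ V_ov = 2.01 V, the device is in saturation.
I_D = ½ k_n V_ov² = 0.5 × 4.86 × 2.01² = 9.86 mA.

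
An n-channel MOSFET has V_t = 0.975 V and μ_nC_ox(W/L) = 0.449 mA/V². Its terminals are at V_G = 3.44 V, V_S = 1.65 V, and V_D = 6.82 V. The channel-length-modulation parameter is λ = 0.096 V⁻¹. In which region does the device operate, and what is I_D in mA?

Saturation; I_D = 0.223 mA

V_GS = V_G − V_S = 3.44 − 1.65 = 1.79 V; V_DS = V_D − V_S = 6.82 − 1.65 = 5.17 V.
V_ov = V_GS − V_t = 1.79 − 0.975 = 0.815 V.
Since V_DS = 5.17 V ≥ V_ov = 0.815 V, the device is in saturation.
I_D = ½ k_n V_ov² (1 + λ V_DS) = 0.5 × 0.449 × 0.815² × (1 + 0.096 × 5.17) = 0.223 mA.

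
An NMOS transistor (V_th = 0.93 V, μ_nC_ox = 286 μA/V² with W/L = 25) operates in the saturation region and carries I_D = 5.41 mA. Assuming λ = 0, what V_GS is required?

V_GS = 2.16 V

k_n = μ_nC_ox · (W/L) = 7.15 mA/V².
In saturation I_D = ½ k_n (V_GS − V_th)², so V_GS − V_th = √(2 I_D / k_n) = √(2 × 5.41 / 7.15) = 1.23 V.
V_GS = 0.93 + 1.23 = 2.16 V.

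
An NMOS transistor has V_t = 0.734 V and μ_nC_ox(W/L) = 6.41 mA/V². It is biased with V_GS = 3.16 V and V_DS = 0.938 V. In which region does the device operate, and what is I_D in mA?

V_ov = V_GS − V_t = 3.16 − 0.734 = 2.43 V.
Since V_DS = 0.938 V < V_ov = 2.43 V, the device is in the triode region.
I_D = k_n [V_ov · V_DS − ½ V_DS²] = 6.41 × [2.43 × 0.938 − 0.5 × 0.938²] = 11.8 mA.

Triode; I_D = 11.8 mA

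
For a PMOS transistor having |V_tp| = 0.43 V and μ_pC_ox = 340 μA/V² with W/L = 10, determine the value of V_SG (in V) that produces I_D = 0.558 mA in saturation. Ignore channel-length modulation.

V_SG = 1.00 V

k_p = μ_pC_ox · (W/L) = 3.4 mA/V².
In saturation I_D = ½ k_p (V_SG − |V_tp|)², so V_SG − |V_tp| = √(2 I_D / k_p) = √(2 × 0.558 / 3.4) = 0.573 V.
V_SG = 0.43 + 0.573 = 1 V.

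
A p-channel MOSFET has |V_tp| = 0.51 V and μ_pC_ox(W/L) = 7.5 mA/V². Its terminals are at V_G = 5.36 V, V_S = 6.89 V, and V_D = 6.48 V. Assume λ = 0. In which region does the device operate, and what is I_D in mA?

V_SG = V_S − V_G = 6.89 − 5.36 = 1.53 V; V_SD = V_S − V_D = 6.89 − 6.48 = 0.41 V.
V_ov = V_SG − |V_tp| = 1.53 − 0.51 = 1.02 V.
Since V_SD = 0.41 V < V_ov = 1.02 V, the device is in the triode region.
I_D = k_p [V_ov · V_SD − ½ V_SD²] = 7.5 × [1.02 × 0.41 − 0.5 × 0.41²] = 2.51 mA.

Triode; I_D = 2.51 mA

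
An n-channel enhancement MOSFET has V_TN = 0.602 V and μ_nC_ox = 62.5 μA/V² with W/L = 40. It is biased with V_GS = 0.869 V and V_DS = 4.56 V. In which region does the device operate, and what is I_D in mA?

Saturation; I_D = 0.0891 mA

k_n = μ_nC_ox · (W/L) = 2.5 mA/V².
V_ov = V_GS − V_TN = 0.869 − 0.602 = 0.267 V.
Since V_DS = 4.56 V ≥ V_ov = 0.267 V, the device is in saturation.
I_D = ½ k_n V_ov² = 0.5 × 2.5 × 0.267² = 0.0891 mA.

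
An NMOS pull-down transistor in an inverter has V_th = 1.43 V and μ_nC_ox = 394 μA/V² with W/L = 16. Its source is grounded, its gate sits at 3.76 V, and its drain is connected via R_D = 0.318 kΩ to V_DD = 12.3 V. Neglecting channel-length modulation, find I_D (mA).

V_GS = V_G = 3.76 V, so V_ov = 3.76 − 1.43 = 2.33 V.
k_n = μ_nC_ox · (W/L) = 6.304 mA/V².
Assume saturation: I_D = ½ k_n V_ov² = 0.5 × 6.304 × 2.33² = 17.1 mA, giving V_DS = V_DD − I_D R_D = 12.3 − 17.1 × 0.318 = 6.86 V.
V_DS = 6.86 V ≥ V_ov = 2.33 V, confirming saturation.

I_D = 17.1 mA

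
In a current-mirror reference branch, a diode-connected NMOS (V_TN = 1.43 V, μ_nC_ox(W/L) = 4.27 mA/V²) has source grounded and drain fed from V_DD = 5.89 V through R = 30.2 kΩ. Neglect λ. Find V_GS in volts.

With gate tied to drain, V_GS = V_DS ≥ V_GS − V_TN, so the device is in saturation.
KCL at the drain: ½ k_n (V_GS − V_TN)² = (V_DD − V_GS)/R.
Let x = V_GS − 1.43. Then 64.5 x² + x − 4.46 = 0, giving x = 0.255 V (positive root), so V_GS = 1.69 V.
I_D = (V_DD − V_GS)/R = (5.89 − 1.69) / 30.2 = 0.139 mA.

V_GS = 1.69 V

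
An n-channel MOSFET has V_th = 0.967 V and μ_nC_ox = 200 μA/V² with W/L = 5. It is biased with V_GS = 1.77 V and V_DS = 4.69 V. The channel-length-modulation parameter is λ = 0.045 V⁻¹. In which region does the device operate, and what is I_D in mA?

Saturation; I_D = 0.390 mA

k_n = μ_nC_ox · (W/L) = 1 mA/V².
V_ov = V_GS − V_th = 1.77 − 0.967 = 0.803 V.
Since V_DS = 4.69 V ≥ V_ov = 0.803 V, the device is in saturation.
I_D = ½ k_n V_ov² (1 + λ V_DS) = 0.5 × 1 × 0.803² × (1 + 0.045 × 4.69) = 0.39 mA.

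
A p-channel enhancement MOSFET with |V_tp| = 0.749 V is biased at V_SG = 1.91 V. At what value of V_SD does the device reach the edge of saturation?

The boundary between triode and saturation is V_SD = V_SG − |V_tp| = V_ov.
V_ov = 1.91 − 0.749 = 1.16 V.

V_SD,sat = 1.16 V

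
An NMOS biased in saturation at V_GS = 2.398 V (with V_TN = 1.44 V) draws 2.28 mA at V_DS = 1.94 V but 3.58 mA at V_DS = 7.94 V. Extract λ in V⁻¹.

λ = 0.117 V⁻¹

With V_GS fixed, I_D ∝ (1 + λ V_DS) in saturation, so I_D2/I_D1 = (1 + λ V_DS2)/(1 + λ V_DS1).
3.58/2.28 = 1.57 = (1 + 7.94 λ)/(1 + 1.94 λ).
Solving: λ (I_D1 V_DS2 − I_D2 V_DS1) = I_D2 − I_D1, so λ = (3.58 − 2.28) / (2.28 × 7.94 − 3.58 × 1.94) = 1.3 / 11.2 = 0.117 V⁻¹.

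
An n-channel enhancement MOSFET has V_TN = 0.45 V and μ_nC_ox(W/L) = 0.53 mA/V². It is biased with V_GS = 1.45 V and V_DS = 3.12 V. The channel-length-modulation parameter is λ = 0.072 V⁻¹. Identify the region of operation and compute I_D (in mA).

V_ov = V_GS − V_TN = 1.45 − 0.45 = 1 V.
Since V_DS = 3.12 V ≥ V_ov = 1 V, the device is in saturation.
I_D = ½ k_n V_ov² (1 + λ V_DS) = 0.5 × 0.53 × 1² × (1 + 0.072 × 3.12) = 0.325 mA.

Saturation; I_D = 0.325 mA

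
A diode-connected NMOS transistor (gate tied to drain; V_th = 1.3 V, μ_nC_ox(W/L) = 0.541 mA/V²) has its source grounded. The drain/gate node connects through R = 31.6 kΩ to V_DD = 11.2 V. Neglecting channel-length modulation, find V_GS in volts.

With gate tied to drain, V_GS = V_DS ≥ V_GS − V_th, so the device is in saturation.
KCL at the drain: ½ k_n (V_GS − V_th)² = (V_DD − V_GS)/R.
Let x = V_GS − 1.3. Then 8.55 x² + x − 9.9 = 0, giving x = 1.02 V (positive root), so V_GS = 2.32 V.
I_D = (V_DD − V_GS)/R = (11.2 − 2.32) / 31.6 = 0.281 mA.

V_GS = 2.32 V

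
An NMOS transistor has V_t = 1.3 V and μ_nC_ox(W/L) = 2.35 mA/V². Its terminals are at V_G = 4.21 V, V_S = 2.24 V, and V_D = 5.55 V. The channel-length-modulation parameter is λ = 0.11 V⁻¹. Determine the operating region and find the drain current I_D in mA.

Saturation; I_D = 0.720 mA

V_GS = V_G − V_S = 4.21 − 2.24 = 1.97 V; V_DS = V_D − V_S = 5.55 − 2.24 = 3.31 V.
V_ov = V_GS − V_t = 1.97 − 1.3 = 0.67 V.
Since V_DS = 3.31 V ≥ V_ov = 0.67 V, the device is in saturation.
I_D = ½ k_n V_ov² (1 + λ V_DS) = 0.5 × 2.35 × 0.67² × (1 + 0.11 × 3.31) = 0.72 mA.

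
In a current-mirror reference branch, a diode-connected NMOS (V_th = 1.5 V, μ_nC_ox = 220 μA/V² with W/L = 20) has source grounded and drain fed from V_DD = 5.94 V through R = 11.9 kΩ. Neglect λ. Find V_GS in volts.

With gate tied to drain, V_GS = V_DS ≥ V_GS − V_th, so the device is in saturation.
k_n = μ_nC_ox · (W/L) = 4.4 mA/V².
KCL at the drain: ½ k_n (V_GS − V_th)² = (V_DD − V_GS)/R.
Let x = V_GS − 1.5. Then 26.2 x² + x − 4.44 = 0, giving x = 0.393 V (positive root), so V_GS = 1.89 V.
I_D = (V_DD − V_GS)/R = (5.94 − 1.89) / 11.9 = 0.34 mA.

V_GS = 1.89 V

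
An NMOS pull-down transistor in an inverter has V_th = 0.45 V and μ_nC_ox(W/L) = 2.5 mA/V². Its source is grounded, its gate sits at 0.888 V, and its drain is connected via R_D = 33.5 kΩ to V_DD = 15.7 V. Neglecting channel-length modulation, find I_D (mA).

I_D = 0.240 mA

V_GS = V_G = 0.888 V, so V_ov = 0.888 − 0.45 = 0.438 V.
Assume saturation: I_D = ½ k_n V_ov² = 0.5 × 2.5 × 0.438² = 0.24 mA, giving V_DS = V_DD − I_D R_D = 15.7 − 0.24 × 33.5 = 7.67 V.
V_DS = 7.67 V ≥ V_ov = 0.438 V, confirming saturation.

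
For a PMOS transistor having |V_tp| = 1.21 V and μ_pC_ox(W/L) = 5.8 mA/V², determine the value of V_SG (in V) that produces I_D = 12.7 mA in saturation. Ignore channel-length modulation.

In saturation I_D = ½ k_p (V_SG − |V_tp|)², so V_SG − |V_tp| = √(2 I_D / k_p) = √(2 × 12.7 / 5.8) = 2.09 V.
V_SG = 1.21 + 2.09 = 3.3 V.

V_SG = 3.30 V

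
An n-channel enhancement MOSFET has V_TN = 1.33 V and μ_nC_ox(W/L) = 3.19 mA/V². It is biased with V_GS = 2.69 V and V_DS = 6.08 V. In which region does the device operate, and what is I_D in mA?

Saturation; I_D = 2.95 mA

V_ov = V_GS − V_TN = 2.69 − 1.33 = 1.36 V.
Since V_DS = 6.08 V ≥ V_ov = 1.36 V, the device is in saturation.
I_D = ½ k_n V_ov² = 0.5 × 3.19 × 1.36² = 2.95 mA.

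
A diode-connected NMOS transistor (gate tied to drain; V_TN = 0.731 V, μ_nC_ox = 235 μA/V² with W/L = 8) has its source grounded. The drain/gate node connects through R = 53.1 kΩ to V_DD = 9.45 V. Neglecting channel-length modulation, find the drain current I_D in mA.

I_D = 0.157 mA

With gate tied to drain, V_GS = V_DS ≥ V_GS − V_TN, so the device is in saturation.
k_n = μ_nC_ox · (W/L) = 1.88 mA/V².
KCL at the drain: ½ k_n (V_GS − V_TN)² = (V_DD − V_GS)/R.
Let x = V_GS − 0.731. Then 49.9 x² + x − 8.719 = 0, giving x = 0.408 V (positive root), so V_GS = 1.14 V.
I_D = (V_DD − V_GS)/R = (9.45 − 1.14) / 53.1 = 0.157 mA.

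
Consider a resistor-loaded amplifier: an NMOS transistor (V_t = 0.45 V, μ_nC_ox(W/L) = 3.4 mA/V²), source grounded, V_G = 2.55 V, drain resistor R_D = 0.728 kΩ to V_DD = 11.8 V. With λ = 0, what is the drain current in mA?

V_GS = V_G = 2.55 V, so V_ov = 2.55 − 0.45 = 2.1 V.
Assume saturation: I_D = ½ k_n V_ov² = 0.5 × 3.4 × 2.1² = 7.5 mA, giving V_DS = V_DD − I_D R_D = 11.8 − 7.5 × 0.728 = 6.34 V.
V_DS = 6.34 V ≥ V_ov = 2.1 V, confirming saturation.

I_D = 7.50 mA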